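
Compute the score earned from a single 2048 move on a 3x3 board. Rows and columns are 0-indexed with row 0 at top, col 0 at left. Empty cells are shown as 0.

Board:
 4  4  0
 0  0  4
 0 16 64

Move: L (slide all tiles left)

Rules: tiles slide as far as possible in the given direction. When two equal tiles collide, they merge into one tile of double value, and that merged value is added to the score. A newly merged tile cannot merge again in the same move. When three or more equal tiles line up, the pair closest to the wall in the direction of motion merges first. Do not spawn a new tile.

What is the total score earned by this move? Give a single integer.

Answer: 8

Derivation:
Slide left:
row 0: [4, 4, 0] -> [8, 0, 0]  score +8 (running 8)
row 1: [0, 0, 4] -> [4, 0, 0]  score +0 (running 8)
row 2: [0, 16, 64] -> [16, 64, 0]  score +0 (running 8)
Board after move:
 8  0  0
 4  0  0
16 64  0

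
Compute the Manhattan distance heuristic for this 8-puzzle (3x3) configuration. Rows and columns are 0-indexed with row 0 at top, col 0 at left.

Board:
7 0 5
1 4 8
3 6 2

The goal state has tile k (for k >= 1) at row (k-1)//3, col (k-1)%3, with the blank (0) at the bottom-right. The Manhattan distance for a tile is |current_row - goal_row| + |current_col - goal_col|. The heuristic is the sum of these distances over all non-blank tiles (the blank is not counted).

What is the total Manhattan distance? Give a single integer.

Tile 7: (0,0)->(2,0) = 2
Tile 5: (0,2)->(1,1) = 2
Tile 1: (1,0)->(0,0) = 1
Tile 4: (1,1)->(1,0) = 1
Tile 8: (1,2)->(2,1) = 2
Tile 3: (2,0)->(0,2) = 4
Tile 6: (2,1)->(1,2) = 2
Tile 2: (2,2)->(0,1) = 3
Sum: 2 + 2 + 1 + 1 + 2 + 4 + 2 + 3 = 17

Answer: 17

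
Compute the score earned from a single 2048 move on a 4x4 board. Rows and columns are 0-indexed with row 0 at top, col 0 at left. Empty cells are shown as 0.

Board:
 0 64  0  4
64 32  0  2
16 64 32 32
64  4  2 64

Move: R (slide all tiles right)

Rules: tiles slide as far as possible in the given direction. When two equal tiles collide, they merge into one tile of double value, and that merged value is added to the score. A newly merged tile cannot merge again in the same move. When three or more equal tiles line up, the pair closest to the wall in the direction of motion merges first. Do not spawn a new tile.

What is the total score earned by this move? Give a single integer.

Answer: 64

Derivation:
Slide right:
row 0: [0, 64, 0, 4] -> [0, 0, 64, 4]  score +0 (running 0)
row 1: [64, 32, 0, 2] -> [0, 64, 32, 2]  score +0 (running 0)
row 2: [16, 64, 32, 32] -> [0, 16, 64, 64]  score +64 (running 64)
row 3: [64, 4, 2, 64] -> [64, 4, 2, 64]  score +0 (running 64)
Board after move:
 0  0 64  4
 0 64 32  2
 0 16 64 64
64  4  2 64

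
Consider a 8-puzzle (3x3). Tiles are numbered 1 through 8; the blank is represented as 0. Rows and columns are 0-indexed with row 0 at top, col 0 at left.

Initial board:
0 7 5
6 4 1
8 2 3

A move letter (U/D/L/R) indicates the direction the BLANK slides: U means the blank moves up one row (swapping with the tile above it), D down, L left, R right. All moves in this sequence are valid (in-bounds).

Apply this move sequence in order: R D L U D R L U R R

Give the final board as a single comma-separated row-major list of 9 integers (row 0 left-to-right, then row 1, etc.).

Answer: 4, 5, 0, 7, 6, 1, 8, 2, 3

Derivation:
After move 1 (R):
7 0 5
6 4 1
8 2 3

After move 2 (D):
7 4 5
6 0 1
8 2 3

After move 3 (L):
7 4 5
0 6 1
8 2 3

After move 4 (U):
0 4 5
7 6 1
8 2 3

After move 5 (D):
7 4 5
0 6 1
8 2 3

After move 6 (R):
7 4 5
6 0 1
8 2 3

After move 7 (L):
7 4 5
0 6 1
8 2 3

After move 8 (U):
0 4 5
7 6 1
8 2 3

After move 9 (R):
4 0 5
7 6 1
8 2 3

After move 10 (R):
4 5 0
7 6 1
8 2 3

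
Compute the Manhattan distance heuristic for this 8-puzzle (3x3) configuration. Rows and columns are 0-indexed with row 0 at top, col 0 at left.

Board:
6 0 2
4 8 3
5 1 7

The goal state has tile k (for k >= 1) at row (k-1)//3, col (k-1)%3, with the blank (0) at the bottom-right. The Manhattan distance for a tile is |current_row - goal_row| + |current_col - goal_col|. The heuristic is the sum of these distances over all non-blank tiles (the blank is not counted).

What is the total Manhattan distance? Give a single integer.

Tile 6: at (0,0), goal (1,2), distance |0-1|+|0-2| = 3
Tile 2: at (0,2), goal (0,1), distance |0-0|+|2-1| = 1
Tile 4: at (1,0), goal (1,0), distance |1-1|+|0-0| = 0
Tile 8: at (1,1), goal (2,1), distance |1-2|+|1-1| = 1
Tile 3: at (1,2), goal (0,2), distance |1-0|+|2-2| = 1
Tile 5: at (2,0), goal (1,1), distance |2-1|+|0-1| = 2
Tile 1: at (2,1), goal (0,0), distance |2-0|+|1-0| = 3
Tile 7: at (2,2), goal (2,0), distance |2-2|+|2-0| = 2
Sum: 3 + 1 + 0 + 1 + 1 + 2 + 3 + 2 = 13

Answer: 13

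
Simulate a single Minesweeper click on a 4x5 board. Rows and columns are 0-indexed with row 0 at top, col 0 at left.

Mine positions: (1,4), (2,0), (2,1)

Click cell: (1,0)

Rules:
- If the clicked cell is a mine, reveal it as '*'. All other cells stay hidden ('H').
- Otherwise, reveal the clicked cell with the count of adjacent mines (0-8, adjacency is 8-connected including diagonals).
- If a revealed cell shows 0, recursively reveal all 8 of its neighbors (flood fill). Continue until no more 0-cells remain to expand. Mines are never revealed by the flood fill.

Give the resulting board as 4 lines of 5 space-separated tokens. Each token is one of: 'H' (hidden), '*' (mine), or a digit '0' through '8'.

H H H H H
2 H H H H
H H H H H
H H H H H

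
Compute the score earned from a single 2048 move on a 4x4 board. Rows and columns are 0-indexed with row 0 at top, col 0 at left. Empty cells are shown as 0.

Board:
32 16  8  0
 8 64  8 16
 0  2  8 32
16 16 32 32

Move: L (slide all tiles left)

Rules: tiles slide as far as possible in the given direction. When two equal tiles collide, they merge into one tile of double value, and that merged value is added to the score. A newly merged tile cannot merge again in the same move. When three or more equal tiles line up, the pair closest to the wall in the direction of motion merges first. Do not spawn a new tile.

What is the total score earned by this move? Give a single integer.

Slide left:
row 0: [32, 16, 8, 0] -> [32, 16, 8, 0]  score +0 (running 0)
row 1: [8, 64, 8, 16] -> [8, 64, 8, 16]  score +0 (running 0)
row 2: [0, 2, 8, 32] -> [2, 8, 32, 0]  score +0 (running 0)
row 3: [16, 16, 32, 32] -> [32, 64, 0, 0]  score +96 (running 96)
Board after move:
32 16  8  0
 8 64  8 16
 2  8 32  0
32 64  0  0

Answer: 96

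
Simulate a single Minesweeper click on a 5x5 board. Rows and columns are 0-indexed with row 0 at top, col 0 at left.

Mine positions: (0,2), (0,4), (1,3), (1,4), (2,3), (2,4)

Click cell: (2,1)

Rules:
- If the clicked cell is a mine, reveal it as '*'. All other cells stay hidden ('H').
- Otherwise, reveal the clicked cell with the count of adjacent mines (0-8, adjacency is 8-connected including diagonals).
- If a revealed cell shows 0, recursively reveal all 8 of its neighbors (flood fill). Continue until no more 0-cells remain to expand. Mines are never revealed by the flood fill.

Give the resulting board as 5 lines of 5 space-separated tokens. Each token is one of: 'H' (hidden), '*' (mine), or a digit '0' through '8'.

0 1 H H H
0 1 3 H H
0 0 2 H H
0 0 1 2 2
0 0 0 0 0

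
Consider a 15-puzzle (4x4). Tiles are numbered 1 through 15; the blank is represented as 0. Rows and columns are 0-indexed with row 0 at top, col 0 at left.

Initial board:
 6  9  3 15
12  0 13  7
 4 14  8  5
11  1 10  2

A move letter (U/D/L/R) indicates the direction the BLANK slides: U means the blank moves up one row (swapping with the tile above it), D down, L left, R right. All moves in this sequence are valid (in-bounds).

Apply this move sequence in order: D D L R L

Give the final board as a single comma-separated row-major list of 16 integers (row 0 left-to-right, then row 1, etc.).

Answer: 6, 9, 3, 15, 12, 14, 13, 7, 4, 1, 8, 5, 0, 11, 10, 2

Derivation:
After move 1 (D):
 6  9  3 15
12 14 13  7
 4  0  8  5
11  1 10  2

After move 2 (D):
 6  9  3 15
12 14 13  7
 4  1  8  5
11  0 10  2

After move 3 (L):
 6  9  3 15
12 14 13  7
 4  1  8  5
 0 11 10  2

After move 4 (R):
 6  9  3 15
12 14 13  7
 4  1  8  5
11  0 10  2

After move 5 (L):
 6  9  3 15
12 14 13  7
 4  1  8  5
 0 11 10  2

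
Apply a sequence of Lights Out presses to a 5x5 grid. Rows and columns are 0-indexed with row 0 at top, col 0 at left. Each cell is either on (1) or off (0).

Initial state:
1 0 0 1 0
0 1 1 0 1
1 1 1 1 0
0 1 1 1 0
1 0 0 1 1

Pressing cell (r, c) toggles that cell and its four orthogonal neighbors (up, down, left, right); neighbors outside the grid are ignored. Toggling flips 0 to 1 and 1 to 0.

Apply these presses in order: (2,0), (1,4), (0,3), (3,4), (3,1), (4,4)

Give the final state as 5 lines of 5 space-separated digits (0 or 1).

Answer: 1 0 1 0 0
1 1 1 0 0
0 1 1 1 0
0 0 0 0 0
1 1 0 0 1

Derivation:
After press 1 at (2,0):
1 0 0 1 0
1 1 1 0 1
0 0 1 1 0
1 1 1 1 0
1 0 0 1 1

After press 2 at (1,4):
1 0 0 1 1
1 1 1 1 0
0 0 1 1 1
1 1 1 1 0
1 0 0 1 1

After press 3 at (0,3):
1 0 1 0 0
1 1 1 0 0
0 0 1 1 1
1 1 1 1 0
1 0 0 1 1

After press 4 at (3,4):
1 0 1 0 0
1 1 1 0 0
0 0 1 1 0
1 1 1 0 1
1 0 0 1 0

After press 5 at (3,1):
1 0 1 0 0
1 1 1 0 0
0 1 1 1 0
0 0 0 0 1
1 1 0 1 0

After press 6 at (4,4):
1 0 1 0 0
1 1 1 0 0
0 1 1 1 0
0 0 0 0 0
1 1 0 0 1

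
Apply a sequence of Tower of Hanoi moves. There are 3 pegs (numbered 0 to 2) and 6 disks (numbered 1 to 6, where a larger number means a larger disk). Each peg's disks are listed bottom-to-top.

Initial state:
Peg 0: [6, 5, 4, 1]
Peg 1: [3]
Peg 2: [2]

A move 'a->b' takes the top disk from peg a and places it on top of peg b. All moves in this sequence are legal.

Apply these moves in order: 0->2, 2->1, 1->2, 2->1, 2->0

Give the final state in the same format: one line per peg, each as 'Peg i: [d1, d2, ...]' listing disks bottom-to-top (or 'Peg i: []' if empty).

Answer: Peg 0: [6, 5, 4, 2]
Peg 1: [3, 1]
Peg 2: []

Derivation:
After move 1 (0->2):
Peg 0: [6, 5, 4]
Peg 1: [3]
Peg 2: [2, 1]

After move 2 (2->1):
Peg 0: [6, 5, 4]
Peg 1: [3, 1]
Peg 2: [2]

After move 3 (1->2):
Peg 0: [6, 5, 4]
Peg 1: [3]
Peg 2: [2, 1]

After move 4 (2->1):
Peg 0: [6, 5, 4]
Peg 1: [3, 1]
Peg 2: [2]

After move 5 (2->0):
Peg 0: [6, 5, 4, 2]
Peg 1: [3, 1]
Peg 2: []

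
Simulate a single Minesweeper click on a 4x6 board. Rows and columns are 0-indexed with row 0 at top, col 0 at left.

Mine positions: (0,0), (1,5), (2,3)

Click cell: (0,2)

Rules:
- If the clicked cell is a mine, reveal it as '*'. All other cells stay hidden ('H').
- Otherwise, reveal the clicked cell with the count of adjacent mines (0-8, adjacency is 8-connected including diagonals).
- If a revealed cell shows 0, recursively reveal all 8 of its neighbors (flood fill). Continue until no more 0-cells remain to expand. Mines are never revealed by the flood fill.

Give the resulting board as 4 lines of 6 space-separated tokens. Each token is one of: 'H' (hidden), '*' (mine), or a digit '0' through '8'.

H 1 0 0 1 H
H 1 1 1 2 H
H H H H H H
H H H H H H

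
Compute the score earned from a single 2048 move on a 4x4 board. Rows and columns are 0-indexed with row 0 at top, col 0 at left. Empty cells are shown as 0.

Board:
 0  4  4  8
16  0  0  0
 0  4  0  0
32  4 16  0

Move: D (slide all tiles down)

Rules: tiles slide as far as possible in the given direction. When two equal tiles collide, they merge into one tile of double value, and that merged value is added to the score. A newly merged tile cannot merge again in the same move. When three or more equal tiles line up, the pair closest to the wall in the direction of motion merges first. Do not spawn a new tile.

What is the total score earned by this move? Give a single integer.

Slide down:
col 0: [0, 16, 0, 32] -> [0, 0, 16, 32]  score +0 (running 0)
col 1: [4, 0, 4, 4] -> [0, 0, 4, 8]  score +8 (running 8)
col 2: [4, 0, 0, 16] -> [0, 0, 4, 16]  score +0 (running 8)
col 3: [8, 0, 0, 0] -> [0, 0, 0, 8]  score +0 (running 8)
Board after move:
 0  0  0  0
 0  0  0  0
16  4  4  0
32  8 16  8

Answer: 8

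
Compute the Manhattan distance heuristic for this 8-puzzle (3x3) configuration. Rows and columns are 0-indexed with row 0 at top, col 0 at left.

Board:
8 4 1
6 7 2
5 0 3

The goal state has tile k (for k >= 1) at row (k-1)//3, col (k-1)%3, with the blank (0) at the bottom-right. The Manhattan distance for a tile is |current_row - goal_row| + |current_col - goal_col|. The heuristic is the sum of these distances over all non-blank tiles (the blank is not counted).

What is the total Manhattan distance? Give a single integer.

Answer: 17

Derivation:
Tile 8: at (0,0), goal (2,1), distance |0-2|+|0-1| = 3
Tile 4: at (0,1), goal (1,0), distance |0-1|+|1-0| = 2
Tile 1: at (0,2), goal (0,0), distance |0-0|+|2-0| = 2
Tile 6: at (1,0), goal (1,2), distance |1-1|+|0-2| = 2
Tile 7: at (1,1), goal (2,0), distance |1-2|+|1-0| = 2
Tile 2: at (1,2), goal (0,1), distance |1-0|+|2-1| = 2
Tile 5: at (2,0), goal (1,1), distance |2-1|+|0-1| = 2
Tile 3: at (2,2), goal (0,2), distance |2-0|+|2-2| = 2
Sum: 3 + 2 + 2 + 2 + 2 + 2 + 2 + 2 = 17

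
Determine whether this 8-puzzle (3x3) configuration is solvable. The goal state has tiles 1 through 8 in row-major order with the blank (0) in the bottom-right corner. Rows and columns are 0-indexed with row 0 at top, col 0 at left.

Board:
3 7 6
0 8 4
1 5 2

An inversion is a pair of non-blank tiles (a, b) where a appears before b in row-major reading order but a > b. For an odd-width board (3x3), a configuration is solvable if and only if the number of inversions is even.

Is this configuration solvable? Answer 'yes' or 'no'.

Inversions (pairs i<j in row-major order where tile[i] > tile[j] > 0): 18
18 is even, so the puzzle is solvable.

Answer: yes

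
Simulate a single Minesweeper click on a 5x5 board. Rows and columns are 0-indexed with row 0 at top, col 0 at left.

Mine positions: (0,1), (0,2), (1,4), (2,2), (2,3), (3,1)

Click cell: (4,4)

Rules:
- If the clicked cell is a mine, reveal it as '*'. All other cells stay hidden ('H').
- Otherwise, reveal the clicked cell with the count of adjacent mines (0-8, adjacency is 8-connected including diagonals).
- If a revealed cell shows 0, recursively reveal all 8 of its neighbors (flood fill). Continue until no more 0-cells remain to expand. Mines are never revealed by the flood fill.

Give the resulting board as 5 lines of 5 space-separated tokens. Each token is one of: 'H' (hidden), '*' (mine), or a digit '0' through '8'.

H H H H H
H H H H H
H H H H H
H H 3 2 1
H H 1 0 0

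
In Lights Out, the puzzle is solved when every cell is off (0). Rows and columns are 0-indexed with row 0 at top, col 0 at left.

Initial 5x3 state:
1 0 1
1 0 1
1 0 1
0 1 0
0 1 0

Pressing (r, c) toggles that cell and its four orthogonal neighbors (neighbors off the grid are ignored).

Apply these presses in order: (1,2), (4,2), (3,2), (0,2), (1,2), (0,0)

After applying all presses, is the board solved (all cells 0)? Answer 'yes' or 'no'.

Answer: no

Derivation:
After press 1 at (1,2):
1 0 0
1 1 0
1 0 0
0 1 0
0 1 0

After press 2 at (4,2):
1 0 0
1 1 0
1 0 0
0 1 1
0 0 1

After press 3 at (3,2):
1 0 0
1 1 0
1 0 1
0 0 0
0 0 0

After press 4 at (0,2):
1 1 1
1 1 1
1 0 1
0 0 0
0 0 0

After press 5 at (1,2):
1 1 0
1 0 0
1 0 0
0 0 0
0 0 0

After press 6 at (0,0):
0 0 0
0 0 0
1 0 0
0 0 0
0 0 0

Lights still on: 1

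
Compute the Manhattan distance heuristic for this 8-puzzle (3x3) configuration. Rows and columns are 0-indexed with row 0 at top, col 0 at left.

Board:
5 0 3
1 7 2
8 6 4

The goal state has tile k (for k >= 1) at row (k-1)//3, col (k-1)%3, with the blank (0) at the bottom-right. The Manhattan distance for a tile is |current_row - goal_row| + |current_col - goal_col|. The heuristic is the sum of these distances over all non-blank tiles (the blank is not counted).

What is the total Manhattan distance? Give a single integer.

Tile 5: (0,0)->(1,1) = 2
Tile 3: (0,2)->(0,2) = 0
Tile 1: (1,0)->(0,0) = 1
Tile 7: (1,1)->(2,0) = 2
Tile 2: (1,2)->(0,1) = 2
Tile 8: (2,0)->(2,1) = 1
Tile 6: (2,1)->(1,2) = 2
Tile 4: (2,2)->(1,0) = 3
Sum: 2 + 0 + 1 + 2 + 2 + 1 + 2 + 3 = 13

Answer: 13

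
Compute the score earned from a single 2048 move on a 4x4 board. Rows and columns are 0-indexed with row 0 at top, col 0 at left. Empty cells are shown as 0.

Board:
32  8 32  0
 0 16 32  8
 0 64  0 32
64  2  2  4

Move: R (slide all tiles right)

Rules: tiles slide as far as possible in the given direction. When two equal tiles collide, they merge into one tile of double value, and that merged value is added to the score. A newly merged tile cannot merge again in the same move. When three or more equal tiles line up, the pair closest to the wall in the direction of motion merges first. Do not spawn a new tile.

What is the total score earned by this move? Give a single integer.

Answer: 4

Derivation:
Slide right:
row 0: [32, 8, 32, 0] -> [0, 32, 8, 32]  score +0 (running 0)
row 1: [0, 16, 32, 8] -> [0, 16, 32, 8]  score +0 (running 0)
row 2: [0, 64, 0, 32] -> [0, 0, 64, 32]  score +0 (running 0)
row 3: [64, 2, 2, 4] -> [0, 64, 4, 4]  score +4 (running 4)
Board after move:
 0 32  8 32
 0 16 32  8
 0  0 64 32
 0 64  4  4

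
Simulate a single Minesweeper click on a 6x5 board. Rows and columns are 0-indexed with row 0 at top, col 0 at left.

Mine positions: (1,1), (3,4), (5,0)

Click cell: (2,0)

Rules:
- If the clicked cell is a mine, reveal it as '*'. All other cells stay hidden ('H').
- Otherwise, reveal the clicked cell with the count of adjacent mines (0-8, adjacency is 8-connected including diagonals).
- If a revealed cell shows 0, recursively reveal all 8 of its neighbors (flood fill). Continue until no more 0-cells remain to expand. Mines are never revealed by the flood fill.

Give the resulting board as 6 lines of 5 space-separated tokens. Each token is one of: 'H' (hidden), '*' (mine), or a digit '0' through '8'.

H H H H H
H H H H H
1 H H H H
H H H H H
H H H H H
H H H H H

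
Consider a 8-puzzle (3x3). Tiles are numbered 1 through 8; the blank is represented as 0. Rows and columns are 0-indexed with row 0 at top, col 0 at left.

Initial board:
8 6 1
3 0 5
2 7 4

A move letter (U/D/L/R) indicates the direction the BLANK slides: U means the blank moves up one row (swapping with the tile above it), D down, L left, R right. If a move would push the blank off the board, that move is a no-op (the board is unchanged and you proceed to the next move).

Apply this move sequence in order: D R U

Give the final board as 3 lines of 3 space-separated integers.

After move 1 (D):
8 6 1
3 7 5
2 0 4

After move 2 (R):
8 6 1
3 7 5
2 4 0

After move 3 (U):
8 6 1
3 7 0
2 4 5

Answer: 8 6 1
3 7 0
2 4 5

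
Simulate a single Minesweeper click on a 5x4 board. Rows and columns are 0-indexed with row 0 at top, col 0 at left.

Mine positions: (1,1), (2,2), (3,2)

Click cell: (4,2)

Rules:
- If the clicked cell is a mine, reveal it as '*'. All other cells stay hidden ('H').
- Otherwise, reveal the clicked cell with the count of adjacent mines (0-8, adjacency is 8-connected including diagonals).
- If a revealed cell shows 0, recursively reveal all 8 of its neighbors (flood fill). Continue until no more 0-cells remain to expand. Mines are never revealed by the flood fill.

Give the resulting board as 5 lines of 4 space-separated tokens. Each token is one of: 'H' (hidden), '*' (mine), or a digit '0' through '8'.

H H H H
H H H H
H H H H
H H H H
H H 1 H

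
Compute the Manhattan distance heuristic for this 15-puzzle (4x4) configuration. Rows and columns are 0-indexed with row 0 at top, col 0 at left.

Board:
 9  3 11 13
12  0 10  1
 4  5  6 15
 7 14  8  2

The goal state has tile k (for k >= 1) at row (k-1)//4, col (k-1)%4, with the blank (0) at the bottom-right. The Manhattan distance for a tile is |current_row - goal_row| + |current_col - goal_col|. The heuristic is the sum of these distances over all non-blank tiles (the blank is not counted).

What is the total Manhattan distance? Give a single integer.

Tile 9: at (0,0), goal (2,0), distance |0-2|+|0-0| = 2
Tile 3: at (0,1), goal (0,2), distance |0-0|+|1-2| = 1
Tile 11: at (0,2), goal (2,2), distance |0-2|+|2-2| = 2
Tile 13: at (0,3), goal (3,0), distance |0-3|+|3-0| = 6
Tile 12: at (1,0), goal (2,3), distance |1-2|+|0-3| = 4
Tile 10: at (1,2), goal (2,1), distance |1-2|+|2-1| = 2
Tile 1: at (1,3), goal (0,0), distance |1-0|+|3-0| = 4
Tile 4: at (2,0), goal (0,3), distance |2-0|+|0-3| = 5
Tile 5: at (2,1), goal (1,0), distance |2-1|+|1-0| = 2
Tile 6: at (2,2), goal (1,1), distance |2-1|+|2-1| = 2
Tile 15: at (2,3), goal (3,2), distance |2-3|+|3-2| = 2
Tile 7: at (3,0), goal (1,2), distance |3-1|+|0-2| = 4
Tile 14: at (3,1), goal (3,1), distance |3-3|+|1-1| = 0
Tile 8: at (3,2), goal (1,3), distance |3-1|+|2-3| = 3
Tile 2: at (3,3), goal (0,1), distance |3-0|+|3-1| = 5
Sum: 2 + 1 + 2 + 6 + 4 + 2 + 4 + 5 + 2 + 2 + 2 + 4 + 0 + 3 + 5 = 44

Answer: 44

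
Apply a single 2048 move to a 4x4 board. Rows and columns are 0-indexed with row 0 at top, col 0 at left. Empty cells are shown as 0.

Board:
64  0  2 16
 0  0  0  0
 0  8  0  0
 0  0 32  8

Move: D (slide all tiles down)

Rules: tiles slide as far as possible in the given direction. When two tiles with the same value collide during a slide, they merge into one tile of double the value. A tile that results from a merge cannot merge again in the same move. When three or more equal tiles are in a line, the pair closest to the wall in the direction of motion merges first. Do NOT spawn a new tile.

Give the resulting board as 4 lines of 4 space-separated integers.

Answer:  0  0  0  0
 0  0  0  0
 0  0  2 16
64  8 32  8

Derivation:
Slide down:
col 0: [64, 0, 0, 0] -> [0, 0, 0, 64]
col 1: [0, 0, 8, 0] -> [0, 0, 0, 8]
col 2: [2, 0, 0, 32] -> [0, 0, 2, 32]
col 3: [16, 0, 0, 8] -> [0, 0, 16, 8]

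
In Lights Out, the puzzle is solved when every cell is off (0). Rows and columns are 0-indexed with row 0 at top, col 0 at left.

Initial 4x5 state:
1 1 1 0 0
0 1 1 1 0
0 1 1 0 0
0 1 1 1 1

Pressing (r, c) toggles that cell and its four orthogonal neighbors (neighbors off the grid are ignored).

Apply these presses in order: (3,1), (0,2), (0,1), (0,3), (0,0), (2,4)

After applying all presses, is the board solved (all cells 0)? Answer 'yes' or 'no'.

Answer: no

Derivation:
After press 1 at (3,1):
1 1 1 0 0
0 1 1 1 0
0 0 1 0 0
1 0 0 1 1

After press 2 at (0,2):
1 0 0 1 0
0 1 0 1 0
0 0 1 0 0
1 0 0 1 1

After press 3 at (0,1):
0 1 1 1 0
0 0 0 1 0
0 0 1 0 0
1 0 0 1 1

After press 4 at (0,3):
0 1 0 0 1
0 0 0 0 0
0 0 1 0 0
1 0 0 1 1

After press 5 at (0,0):
1 0 0 0 1
1 0 0 0 0
0 0 1 0 0
1 0 0 1 1

After press 6 at (2,4):
1 0 0 0 1
1 0 0 0 1
0 0 1 1 1
1 0 0 1 0

Lights still on: 9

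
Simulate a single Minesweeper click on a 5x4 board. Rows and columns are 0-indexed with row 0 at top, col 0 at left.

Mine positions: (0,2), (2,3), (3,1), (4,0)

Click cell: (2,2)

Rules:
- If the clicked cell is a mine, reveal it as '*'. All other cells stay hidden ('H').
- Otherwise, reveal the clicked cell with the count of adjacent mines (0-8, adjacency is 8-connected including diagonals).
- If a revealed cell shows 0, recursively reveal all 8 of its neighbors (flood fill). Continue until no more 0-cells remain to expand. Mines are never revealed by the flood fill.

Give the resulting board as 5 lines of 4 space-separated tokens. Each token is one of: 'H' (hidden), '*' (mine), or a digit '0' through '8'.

H H H H
H H H H
H H 2 H
H H H H
H H H H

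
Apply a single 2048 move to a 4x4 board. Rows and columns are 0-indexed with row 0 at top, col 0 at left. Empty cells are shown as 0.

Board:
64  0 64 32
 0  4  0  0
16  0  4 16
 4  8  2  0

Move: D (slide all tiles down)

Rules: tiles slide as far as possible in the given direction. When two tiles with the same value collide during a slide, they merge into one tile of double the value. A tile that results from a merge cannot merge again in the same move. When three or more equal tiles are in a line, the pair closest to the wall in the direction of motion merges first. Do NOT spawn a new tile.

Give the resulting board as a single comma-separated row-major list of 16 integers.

Answer: 0, 0, 0, 0, 64, 0, 64, 0, 16, 4, 4, 32, 4, 8, 2, 16

Derivation:
Slide down:
col 0: [64, 0, 16, 4] -> [0, 64, 16, 4]
col 1: [0, 4, 0, 8] -> [0, 0, 4, 8]
col 2: [64, 0, 4, 2] -> [0, 64, 4, 2]
col 3: [32, 0, 16, 0] -> [0, 0, 32, 16]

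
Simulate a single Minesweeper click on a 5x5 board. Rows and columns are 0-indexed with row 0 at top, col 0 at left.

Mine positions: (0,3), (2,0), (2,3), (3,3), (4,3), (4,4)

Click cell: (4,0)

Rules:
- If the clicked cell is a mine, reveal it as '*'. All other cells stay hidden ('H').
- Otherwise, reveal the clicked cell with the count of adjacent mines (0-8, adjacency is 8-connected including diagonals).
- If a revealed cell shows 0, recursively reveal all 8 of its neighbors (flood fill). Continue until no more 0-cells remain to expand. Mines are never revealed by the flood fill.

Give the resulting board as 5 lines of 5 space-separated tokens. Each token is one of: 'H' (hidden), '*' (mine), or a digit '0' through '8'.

H H H H H
H H H H H
H H H H H
1 1 3 H H
0 0 2 H H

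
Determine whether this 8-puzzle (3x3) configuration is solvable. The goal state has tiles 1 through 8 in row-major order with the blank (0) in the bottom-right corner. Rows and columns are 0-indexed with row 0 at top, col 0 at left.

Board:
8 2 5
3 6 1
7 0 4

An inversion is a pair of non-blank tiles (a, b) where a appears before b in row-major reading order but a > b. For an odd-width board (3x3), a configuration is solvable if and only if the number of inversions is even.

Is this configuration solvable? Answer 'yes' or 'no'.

Inversions (pairs i<j in row-major order where tile[i] > tile[j] > 0): 15
15 is odd, so the puzzle is not solvable.

Answer: no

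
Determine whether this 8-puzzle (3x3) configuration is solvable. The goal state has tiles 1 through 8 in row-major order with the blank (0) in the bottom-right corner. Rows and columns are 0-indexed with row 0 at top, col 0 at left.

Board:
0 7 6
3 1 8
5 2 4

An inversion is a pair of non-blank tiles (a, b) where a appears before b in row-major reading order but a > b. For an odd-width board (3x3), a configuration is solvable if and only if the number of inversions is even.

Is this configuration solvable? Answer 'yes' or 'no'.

Inversions (pairs i<j in row-major order where tile[i] > tile[j] > 0): 18
18 is even, so the puzzle is solvable.

Answer: yes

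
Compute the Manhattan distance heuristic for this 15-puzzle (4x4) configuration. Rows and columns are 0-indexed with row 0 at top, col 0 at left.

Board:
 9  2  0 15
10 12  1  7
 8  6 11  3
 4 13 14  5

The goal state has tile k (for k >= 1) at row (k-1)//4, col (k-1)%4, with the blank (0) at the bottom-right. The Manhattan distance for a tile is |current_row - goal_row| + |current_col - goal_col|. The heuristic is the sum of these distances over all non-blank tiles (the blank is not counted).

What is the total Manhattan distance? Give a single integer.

Tile 9: (0,0)->(2,0) = 2
Tile 2: (0,1)->(0,1) = 0
Tile 15: (0,3)->(3,2) = 4
Tile 10: (1,0)->(2,1) = 2
Tile 12: (1,1)->(2,3) = 3
Tile 1: (1,2)->(0,0) = 3
Tile 7: (1,3)->(1,2) = 1
Tile 8: (2,0)->(1,3) = 4
Tile 6: (2,1)->(1,1) = 1
Tile 11: (2,2)->(2,2) = 0
Tile 3: (2,3)->(0,2) = 3
Tile 4: (3,0)->(0,3) = 6
Tile 13: (3,1)->(3,0) = 1
Tile 14: (3,2)->(3,1) = 1
Tile 5: (3,3)->(1,0) = 5
Sum: 2 + 0 + 4 + 2 + 3 + 3 + 1 + 4 + 1 + 0 + 3 + 6 + 1 + 1 + 5 = 36

Answer: 36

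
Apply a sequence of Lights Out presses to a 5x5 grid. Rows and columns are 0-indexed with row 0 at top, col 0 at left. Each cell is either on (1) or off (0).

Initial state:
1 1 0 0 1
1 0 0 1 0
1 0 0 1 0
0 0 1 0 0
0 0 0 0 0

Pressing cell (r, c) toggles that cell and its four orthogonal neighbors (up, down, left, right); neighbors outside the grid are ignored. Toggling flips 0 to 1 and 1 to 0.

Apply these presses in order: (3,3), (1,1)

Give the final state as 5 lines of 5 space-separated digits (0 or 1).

After press 1 at (3,3):
1 1 0 0 1
1 0 0 1 0
1 0 0 0 0
0 0 0 1 1
0 0 0 1 0

After press 2 at (1,1):
1 0 0 0 1
0 1 1 1 0
1 1 0 0 0
0 0 0 1 1
0 0 0 1 0

Answer: 1 0 0 0 1
0 1 1 1 0
1 1 0 0 0
0 0 0 1 1
0 0 0 1 0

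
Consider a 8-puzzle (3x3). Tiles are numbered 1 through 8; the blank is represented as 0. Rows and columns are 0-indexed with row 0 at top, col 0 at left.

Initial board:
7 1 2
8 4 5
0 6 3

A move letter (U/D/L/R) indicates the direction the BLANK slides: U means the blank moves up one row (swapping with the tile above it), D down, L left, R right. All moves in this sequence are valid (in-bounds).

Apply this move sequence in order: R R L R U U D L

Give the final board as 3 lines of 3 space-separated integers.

After move 1 (R):
7 1 2
8 4 5
6 0 3

After move 2 (R):
7 1 2
8 4 5
6 3 0

After move 3 (L):
7 1 2
8 4 5
6 0 3

After move 4 (R):
7 1 2
8 4 5
6 3 0

After move 5 (U):
7 1 2
8 4 0
6 3 5

After move 6 (U):
7 1 0
8 4 2
6 3 5

After move 7 (D):
7 1 2
8 4 0
6 3 5

After move 8 (L):
7 1 2
8 0 4
6 3 5

Answer: 7 1 2
8 0 4
6 3 5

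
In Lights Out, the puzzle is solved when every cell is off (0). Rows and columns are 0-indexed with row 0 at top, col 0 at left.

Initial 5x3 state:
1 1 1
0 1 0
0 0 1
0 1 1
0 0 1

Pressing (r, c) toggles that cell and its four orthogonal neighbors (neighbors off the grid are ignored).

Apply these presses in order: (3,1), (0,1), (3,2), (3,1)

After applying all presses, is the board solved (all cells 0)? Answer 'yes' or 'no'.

Answer: yes

Derivation:
After press 1 at (3,1):
1 1 1
0 1 0
0 1 1
1 0 0
0 1 1

After press 2 at (0,1):
0 0 0
0 0 0
0 1 1
1 0 0
0 1 1

After press 3 at (3,2):
0 0 0
0 0 0
0 1 0
1 1 1
0 1 0

After press 4 at (3,1):
0 0 0
0 0 0
0 0 0
0 0 0
0 0 0

Lights still on: 0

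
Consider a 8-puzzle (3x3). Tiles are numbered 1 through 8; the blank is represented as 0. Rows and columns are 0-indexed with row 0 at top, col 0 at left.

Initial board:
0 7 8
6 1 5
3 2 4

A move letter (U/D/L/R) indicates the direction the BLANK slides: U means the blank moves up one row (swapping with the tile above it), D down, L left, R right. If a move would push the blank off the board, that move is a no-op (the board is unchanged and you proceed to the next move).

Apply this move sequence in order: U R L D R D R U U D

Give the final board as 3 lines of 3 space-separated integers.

Answer: 6 7 8
1 2 0
3 4 5

Derivation:
After move 1 (U):
0 7 8
6 1 5
3 2 4

After move 2 (R):
7 0 8
6 1 5
3 2 4

After move 3 (L):
0 7 8
6 1 5
3 2 4

After move 4 (D):
6 7 8
0 1 5
3 2 4

After move 5 (R):
6 7 8
1 0 5
3 2 4

After move 6 (D):
6 7 8
1 2 5
3 0 4

After move 7 (R):
6 7 8
1 2 5
3 4 0

After move 8 (U):
6 7 8
1 2 0
3 4 5

After move 9 (U):
6 7 0
1 2 8
3 4 5

After move 10 (D):
6 7 8
1 2 0
3 4 5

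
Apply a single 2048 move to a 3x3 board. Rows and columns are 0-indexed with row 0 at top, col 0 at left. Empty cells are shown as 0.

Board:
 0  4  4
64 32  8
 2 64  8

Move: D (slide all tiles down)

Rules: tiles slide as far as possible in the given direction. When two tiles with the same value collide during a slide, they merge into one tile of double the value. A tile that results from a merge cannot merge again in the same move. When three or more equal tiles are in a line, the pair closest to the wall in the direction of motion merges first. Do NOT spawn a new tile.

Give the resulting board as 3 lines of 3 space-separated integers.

Answer:  0  4  0
64 32  4
 2 64 16

Derivation:
Slide down:
col 0: [0, 64, 2] -> [0, 64, 2]
col 1: [4, 32, 64] -> [4, 32, 64]
col 2: [4, 8, 8] -> [0, 4, 16]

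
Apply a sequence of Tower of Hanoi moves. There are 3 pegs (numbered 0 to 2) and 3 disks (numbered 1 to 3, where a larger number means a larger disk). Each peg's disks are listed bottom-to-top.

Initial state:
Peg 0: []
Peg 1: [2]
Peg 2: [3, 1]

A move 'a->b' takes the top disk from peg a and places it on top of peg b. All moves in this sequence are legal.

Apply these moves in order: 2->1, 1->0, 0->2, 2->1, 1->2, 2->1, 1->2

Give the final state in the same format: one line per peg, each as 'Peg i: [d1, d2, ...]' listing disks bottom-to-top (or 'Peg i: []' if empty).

After move 1 (2->1):
Peg 0: []
Peg 1: [2, 1]
Peg 2: [3]

After move 2 (1->0):
Peg 0: [1]
Peg 1: [2]
Peg 2: [3]

After move 3 (0->2):
Peg 0: []
Peg 1: [2]
Peg 2: [3, 1]

After move 4 (2->1):
Peg 0: []
Peg 1: [2, 1]
Peg 2: [3]

After move 5 (1->2):
Peg 0: []
Peg 1: [2]
Peg 2: [3, 1]

After move 6 (2->1):
Peg 0: []
Peg 1: [2, 1]
Peg 2: [3]

After move 7 (1->2):
Peg 0: []
Peg 1: [2]
Peg 2: [3, 1]

Answer: Peg 0: []
Peg 1: [2]
Peg 2: [3, 1]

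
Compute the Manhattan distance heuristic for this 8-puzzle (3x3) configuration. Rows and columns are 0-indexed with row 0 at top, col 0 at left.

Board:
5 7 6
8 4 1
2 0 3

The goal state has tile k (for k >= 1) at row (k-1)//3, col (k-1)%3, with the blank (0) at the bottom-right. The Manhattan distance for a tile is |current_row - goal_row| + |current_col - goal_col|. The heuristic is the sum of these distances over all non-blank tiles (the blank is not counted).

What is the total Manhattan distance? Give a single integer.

Answer: 17

Derivation:
Tile 5: at (0,0), goal (1,1), distance |0-1|+|0-1| = 2
Tile 7: at (0,1), goal (2,0), distance |0-2|+|1-0| = 3
Tile 6: at (0,2), goal (1,2), distance |0-1|+|2-2| = 1
Tile 8: at (1,0), goal (2,1), distance |1-2|+|0-1| = 2
Tile 4: at (1,1), goal (1,0), distance |1-1|+|1-0| = 1
Tile 1: at (1,2), goal (0,0), distance |1-0|+|2-0| = 3
Tile 2: at (2,0), goal (0,1), distance |2-0|+|0-1| = 3
Tile 3: at (2,2), goal (0,2), distance |2-0|+|2-2| = 2
Sum: 2 + 3 + 1 + 2 + 1 + 3 + 3 + 2 = 17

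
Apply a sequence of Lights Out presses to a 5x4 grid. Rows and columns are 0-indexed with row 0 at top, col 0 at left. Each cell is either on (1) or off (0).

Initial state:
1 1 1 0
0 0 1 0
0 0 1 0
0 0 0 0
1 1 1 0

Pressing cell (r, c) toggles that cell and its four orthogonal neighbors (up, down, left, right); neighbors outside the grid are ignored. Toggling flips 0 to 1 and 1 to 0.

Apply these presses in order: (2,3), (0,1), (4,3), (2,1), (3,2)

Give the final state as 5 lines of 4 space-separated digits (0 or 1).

Answer: 0 0 0 0
0 0 1 1
1 1 0 1
0 0 1 1
1 1 1 1

Derivation:
After press 1 at (2,3):
1 1 1 0
0 0 1 1
0 0 0 1
0 0 0 1
1 1 1 0

After press 2 at (0,1):
0 0 0 0
0 1 1 1
0 0 0 1
0 0 0 1
1 1 1 0

After press 3 at (4,3):
0 0 0 0
0 1 1 1
0 0 0 1
0 0 0 0
1 1 0 1

After press 4 at (2,1):
0 0 0 0
0 0 1 1
1 1 1 1
0 1 0 0
1 1 0 1

After press 5 at (3,2):
0 0 0 0
0 0 1 1
1 1 0 1
0 0 1 1
1 1 1 1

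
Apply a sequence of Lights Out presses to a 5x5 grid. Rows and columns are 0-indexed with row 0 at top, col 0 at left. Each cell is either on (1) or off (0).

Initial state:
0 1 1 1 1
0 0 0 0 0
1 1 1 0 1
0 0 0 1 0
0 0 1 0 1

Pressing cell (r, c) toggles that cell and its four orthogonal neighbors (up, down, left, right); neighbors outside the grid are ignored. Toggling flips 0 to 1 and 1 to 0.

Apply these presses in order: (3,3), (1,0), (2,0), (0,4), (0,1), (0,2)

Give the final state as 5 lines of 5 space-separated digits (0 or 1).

Answer: 0 1 1 1 0
0 0 1 0 1
1 0 1 1 1
1 0 1 0 1
0 0 1 1 1

Derivation:
After press 1 at (3,3):
0 1 1 1 1
0 0 0 0 0
1 1 1 1 1
0 0 1 0 1
0 0 1 1 1

After press 2 at (1,0):
1 1 1 1 1
1 1 0 0 0
0 1 1 1 1
0 0 1 0 1
0 0 1 1 1

After press 3 at (2,0):
1 1 1 1 1
0 1 0 0 0
1 0 1 1 1
1 0 1 0 1
0 0 1 1 1

After press 4 at (0,4):
1 1 1 0 0
0 1 0 0 1
1 0 1 1 1
1 0 1 0 1
0 0 1 1 1

After press 5 at (0,1):
0 0 0 0 0
0 0 0 0 1
1 0 1 1 1
1 0 1 0 1
0 0 1 1 1

After press 6 at (0,2):
0 1 1 1 0
0 0 1 0 1
1 0 1 1 1
1 0 1 0 1
0 0 1 1 1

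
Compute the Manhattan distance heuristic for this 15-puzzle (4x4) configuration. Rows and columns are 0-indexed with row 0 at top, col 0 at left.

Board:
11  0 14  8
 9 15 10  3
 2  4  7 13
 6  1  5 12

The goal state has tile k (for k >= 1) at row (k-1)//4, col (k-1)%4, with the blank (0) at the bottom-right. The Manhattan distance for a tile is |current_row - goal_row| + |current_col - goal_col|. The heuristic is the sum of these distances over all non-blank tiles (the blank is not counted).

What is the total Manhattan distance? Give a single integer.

Answer: 41

Derivation:
Tile 11: at (0,0), goal (2,2), distance |0-2|+|0-2| = 4
Tile 14: at (0,2), goal (3,1), distance |0-3|+|2-1| = 4
Tile 8: at (0,3), goal (1,3), distance |0-1|+|3-3| = 1
Tile 9: at (1,0), goal (2,0), distance |1-2|+|0-0| = 1
Tile 15: at (1,1), goal (3,2), distance |1-3|+|1-2| = 3
Tile 10: at (1,2), goal (2,1), distance |1-2|+|2-1| = 2
Tile 3: at (1,3), goal (0,2), distance |1-0|+|3-2| = 2
Tile 2: at (2,0), goal (0,1), distance |2-0|+|0-1| = 3
Tile 4: at (2,1), goal (0,3), distance |2-0|+|1-3| = 4
Tile 7: at (2,2), goal (1,2), distance |2-1|+|2-2| = 1
Tile 13: at (2,3), goal (3,0), distance |2-3|+|3-0| = 4
Tile 6: at (3,0), goal (1,1), distance |3-1|+|0-1| = 3
Tile 1: at (3,1), goal (0,0), distance |3-0|+|1-0| = 4
Tile 5: at (3,2), goal (1,0), distance |3-1|+|2-0| = 4
Tile 12: at (3,3), goal (2,3), distance |3-2|+|3-3| = 1
Sum: 4 + 4 + 1 + 1 + 3 + 2 + 2 + 3 + 4 + 1 + 4 + 3 + 4 + 4 + 1 = 41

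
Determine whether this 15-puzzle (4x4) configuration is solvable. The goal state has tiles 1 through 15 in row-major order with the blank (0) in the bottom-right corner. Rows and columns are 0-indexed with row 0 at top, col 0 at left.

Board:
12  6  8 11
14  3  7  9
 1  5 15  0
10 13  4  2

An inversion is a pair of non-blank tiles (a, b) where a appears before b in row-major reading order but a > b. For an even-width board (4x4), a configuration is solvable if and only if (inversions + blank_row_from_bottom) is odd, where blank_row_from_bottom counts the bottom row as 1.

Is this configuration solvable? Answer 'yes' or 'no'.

Inversions: 60
Blank is in row 2 (0-indexed from top), which is row 2 counting from the bottom (bottom = 1).
60 + 2 = 62, which is even, so the puzzle is not solvable.

Answer: no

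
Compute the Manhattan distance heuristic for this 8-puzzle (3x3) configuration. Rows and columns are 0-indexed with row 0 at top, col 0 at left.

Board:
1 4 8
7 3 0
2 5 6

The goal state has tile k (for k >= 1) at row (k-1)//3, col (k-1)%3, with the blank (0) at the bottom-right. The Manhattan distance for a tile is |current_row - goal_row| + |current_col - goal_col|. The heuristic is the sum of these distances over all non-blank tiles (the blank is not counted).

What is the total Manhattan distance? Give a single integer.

Tile 1: at (0,0), goal (0,0), distance |0-0|+|0-0| = 0
Tile 4: at (0,1), goal (1,0), distance |0-1|+|1-0| = 2
Tile 8: at (0,2), goal (2,1), distance |0-2|+|2-1| = 3
Tile 7: at (1,0), goal (2,0), distance |1-2|+|0-0| = 1
Tile 3: at (1,1), goal (0,2), distance |1-0|+|1-2| = 2
Tile 2: at (2,0), goal (0,1), distance |2-0|+|0-1| = 3
Tile 5: at (2,1), goal (1,1), distance |2-1|+|1-1| = 1
Tile 6: at (2,2), goal (1,2), distance |2-1|+|2-2| = 1
Sum: 0 + 2 + 3 + 1 + 2 + 3 + 1 + 1 = 13

Answer: 13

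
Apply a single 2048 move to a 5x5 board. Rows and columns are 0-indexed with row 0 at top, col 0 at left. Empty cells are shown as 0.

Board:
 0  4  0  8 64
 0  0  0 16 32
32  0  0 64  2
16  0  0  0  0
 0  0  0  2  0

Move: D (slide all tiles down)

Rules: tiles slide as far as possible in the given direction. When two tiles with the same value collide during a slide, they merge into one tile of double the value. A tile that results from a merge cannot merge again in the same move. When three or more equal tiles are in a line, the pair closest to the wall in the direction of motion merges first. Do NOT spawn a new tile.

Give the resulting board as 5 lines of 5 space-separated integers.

Slide down:
col 0: [0, 0, 32, 16, 0] -> [0, 0, 0, 32, 16]
col 1: [4, 0, 0, 0, 0] -> [0, 0, 0, 0, 4]
col 2: [0, 0, 0, 0, 0] -> [0, 0, 0, 0, 0]
col 3: [8, 16, 64, 0, 2] -> [0, 8, 16, 64, 2]
col 4: [64, 32, 2, 0, 0] -> [0, 0, 64, 32, 2]

Answer:  0  0  0  0  0
 0  0  0  8  0
 0  0  0 16 64
32  0  0 64 32
16  4  0  2  2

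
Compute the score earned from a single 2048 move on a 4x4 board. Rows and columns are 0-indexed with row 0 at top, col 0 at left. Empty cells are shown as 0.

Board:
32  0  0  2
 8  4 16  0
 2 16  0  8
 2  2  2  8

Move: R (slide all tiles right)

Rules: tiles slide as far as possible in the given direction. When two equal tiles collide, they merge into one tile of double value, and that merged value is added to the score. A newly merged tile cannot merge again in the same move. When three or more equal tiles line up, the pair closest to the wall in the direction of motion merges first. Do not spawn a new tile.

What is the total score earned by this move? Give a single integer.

Slide right:
row 0: [32, 0, 0, 2] -> [0, 0, 32, 2]  score +0 (running 0)
row 1: [8, 4, 16, 0] -> [0, 8, 4, 16]  score +0 (running 0)
row 2: [2, 16, 0, 8] -> [0, 2, 16, 8]  score +0 (running 0)
row 3: [2, 2, 2, 8] -> [0, 2, 4, 8]  score +4 (running 4)
Board after move:
 0  0 32  2
 0  8  4 16
 0  2 16  8
 0  2  4  8

Answer: 4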